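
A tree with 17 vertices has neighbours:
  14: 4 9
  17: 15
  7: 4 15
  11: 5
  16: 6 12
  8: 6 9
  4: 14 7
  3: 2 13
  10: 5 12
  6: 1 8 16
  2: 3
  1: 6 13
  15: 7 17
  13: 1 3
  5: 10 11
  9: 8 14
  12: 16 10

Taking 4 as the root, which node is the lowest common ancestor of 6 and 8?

6's ancestor chain is 6, 8, 9, 14, 4 and 8's is 8, 9, 14, 4; they first meet at 8.

8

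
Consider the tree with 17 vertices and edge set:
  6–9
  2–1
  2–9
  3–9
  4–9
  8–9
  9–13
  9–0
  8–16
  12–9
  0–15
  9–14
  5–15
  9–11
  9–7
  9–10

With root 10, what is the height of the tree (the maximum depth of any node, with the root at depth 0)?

4

The longest root-to-leaf path is 10-9-0-15-5 (4 edges).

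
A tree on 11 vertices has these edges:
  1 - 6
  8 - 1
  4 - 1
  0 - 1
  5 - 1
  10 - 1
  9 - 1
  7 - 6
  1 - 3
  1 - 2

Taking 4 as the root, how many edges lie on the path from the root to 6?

Climbing from 6 to the root: 6 – 1 – 4. That's 2 steps.

2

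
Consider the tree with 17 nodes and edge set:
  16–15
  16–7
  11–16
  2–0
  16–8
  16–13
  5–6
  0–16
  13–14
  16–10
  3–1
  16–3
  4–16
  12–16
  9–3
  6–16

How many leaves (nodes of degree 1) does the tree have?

12

The leaves are 1, 2, 4, 5, 7, 8, 9, 10, 11, 12, 14, 15.
That is 12 leaves.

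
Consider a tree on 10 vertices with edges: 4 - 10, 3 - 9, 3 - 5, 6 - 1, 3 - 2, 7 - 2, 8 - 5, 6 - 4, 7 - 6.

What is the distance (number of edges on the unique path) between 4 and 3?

4–6–7–2–3: 4 edges.

4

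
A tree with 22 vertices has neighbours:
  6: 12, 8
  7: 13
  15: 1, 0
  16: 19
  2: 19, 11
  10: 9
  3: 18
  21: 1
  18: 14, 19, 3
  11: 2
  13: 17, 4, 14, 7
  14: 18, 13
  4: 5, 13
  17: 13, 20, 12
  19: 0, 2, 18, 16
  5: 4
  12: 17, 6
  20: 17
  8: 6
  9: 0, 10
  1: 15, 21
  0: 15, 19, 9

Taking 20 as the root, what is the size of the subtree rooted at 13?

The subtree rooted at 13 contains: 13, 7, 14, 4, 18, 5, 3, 19, 0, 2, 16, 9, 15, 11, 10, 1, 21 — 17 nodes.

17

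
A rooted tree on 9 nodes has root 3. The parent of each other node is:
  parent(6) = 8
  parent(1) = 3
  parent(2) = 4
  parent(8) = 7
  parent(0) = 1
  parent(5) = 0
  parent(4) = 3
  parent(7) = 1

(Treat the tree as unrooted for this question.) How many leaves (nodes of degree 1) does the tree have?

3

Exactly 3 nodes have a single neighbour: 2, 5, 6.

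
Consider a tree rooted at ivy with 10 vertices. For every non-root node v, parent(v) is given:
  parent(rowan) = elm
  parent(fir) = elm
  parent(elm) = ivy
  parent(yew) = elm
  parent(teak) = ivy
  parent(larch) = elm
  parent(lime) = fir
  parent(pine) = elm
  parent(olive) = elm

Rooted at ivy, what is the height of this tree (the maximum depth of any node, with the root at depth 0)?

A deepest node is lime, reached by ivy-elm-fir-lime.
That path has 3 edges, so the height is 3.

3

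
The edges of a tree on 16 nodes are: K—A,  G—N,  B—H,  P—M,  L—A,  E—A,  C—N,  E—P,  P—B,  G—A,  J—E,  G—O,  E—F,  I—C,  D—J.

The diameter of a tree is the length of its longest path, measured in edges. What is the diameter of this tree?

Starting from H, a farthest node is I at distance 8.
One longest path: H-B-P-E-A-G-N-C-I.
So the diameter is 8.

8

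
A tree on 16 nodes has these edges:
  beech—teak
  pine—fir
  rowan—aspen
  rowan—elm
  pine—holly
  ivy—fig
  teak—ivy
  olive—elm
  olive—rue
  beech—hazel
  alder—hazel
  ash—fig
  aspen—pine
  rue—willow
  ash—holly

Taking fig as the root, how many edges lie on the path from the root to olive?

Climbing from olive to the root: olive → elm → rowan → aspen → pine → holly → ash → fig. That's 7 steps.

7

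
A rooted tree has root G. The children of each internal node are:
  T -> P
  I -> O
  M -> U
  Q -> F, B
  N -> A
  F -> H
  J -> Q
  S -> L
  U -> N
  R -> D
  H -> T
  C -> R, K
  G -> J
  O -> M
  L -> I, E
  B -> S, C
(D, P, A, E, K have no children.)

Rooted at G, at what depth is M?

G → J → Q → B → S → L → I → O → M — 8 edges.

8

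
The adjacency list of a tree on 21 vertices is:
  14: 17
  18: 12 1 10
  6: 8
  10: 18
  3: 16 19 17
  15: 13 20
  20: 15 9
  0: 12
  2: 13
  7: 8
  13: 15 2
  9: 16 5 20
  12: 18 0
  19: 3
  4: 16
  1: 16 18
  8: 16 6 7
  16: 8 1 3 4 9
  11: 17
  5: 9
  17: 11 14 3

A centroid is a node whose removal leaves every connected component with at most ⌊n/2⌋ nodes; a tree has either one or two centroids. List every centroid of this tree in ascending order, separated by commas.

16

Removing 16 splits the tree into components of sizes 6, 5, 5, 3, 1; the largest is 6 ≤ ⌊21/2⌋ = 10.
Every other node leaves some component of size > 10, so the centroid is unique.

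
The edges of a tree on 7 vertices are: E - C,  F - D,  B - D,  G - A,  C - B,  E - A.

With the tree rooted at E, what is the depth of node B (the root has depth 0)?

2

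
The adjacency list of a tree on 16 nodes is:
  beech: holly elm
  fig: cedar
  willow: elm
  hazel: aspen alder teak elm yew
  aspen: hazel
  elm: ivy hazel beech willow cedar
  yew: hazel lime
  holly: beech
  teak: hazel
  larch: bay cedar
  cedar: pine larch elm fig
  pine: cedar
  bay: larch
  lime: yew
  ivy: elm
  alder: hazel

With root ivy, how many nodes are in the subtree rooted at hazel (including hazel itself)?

The subtree rooted at hazel contains: hazel, alder, aspen, yew, teak, lime — 6 nodes.

6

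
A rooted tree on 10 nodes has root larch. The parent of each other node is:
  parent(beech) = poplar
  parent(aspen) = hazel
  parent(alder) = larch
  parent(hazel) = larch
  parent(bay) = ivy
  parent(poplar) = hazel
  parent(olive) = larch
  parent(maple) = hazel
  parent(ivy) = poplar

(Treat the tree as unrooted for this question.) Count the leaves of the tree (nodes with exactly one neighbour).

6

The leaves are alder, aspen, bay, beech, maple, olive.
That is 6 leaves.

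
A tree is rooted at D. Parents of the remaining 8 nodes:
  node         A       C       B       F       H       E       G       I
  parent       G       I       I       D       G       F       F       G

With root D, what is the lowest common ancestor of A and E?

F

Ancestors of A (toward the root): A, G, F, D.
Ancestors of E: E, F, D.
The deepest node appearing in both lists is F.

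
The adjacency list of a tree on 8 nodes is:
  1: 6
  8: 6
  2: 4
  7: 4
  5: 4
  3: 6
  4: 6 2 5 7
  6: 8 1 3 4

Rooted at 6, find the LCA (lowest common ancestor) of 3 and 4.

6

Ancestors of 3 (toward the root): 3, 6.
Ancestors of 4: 4, 6.
The deepest node appearing in both lists is 6.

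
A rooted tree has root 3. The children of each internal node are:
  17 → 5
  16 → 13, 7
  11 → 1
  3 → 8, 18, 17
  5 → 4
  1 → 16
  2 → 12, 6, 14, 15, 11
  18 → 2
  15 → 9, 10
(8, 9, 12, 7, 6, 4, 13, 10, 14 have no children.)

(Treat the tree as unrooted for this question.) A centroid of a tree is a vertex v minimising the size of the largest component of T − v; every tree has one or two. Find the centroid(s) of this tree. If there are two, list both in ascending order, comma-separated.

Delete 2: the remaining components have sizes 6, 5, 3, 1, 1, 1. Max 6 ≤ 9, so 2 is a centroid.
Every other node leaves some component of size > 9, so the centroid is unique.

2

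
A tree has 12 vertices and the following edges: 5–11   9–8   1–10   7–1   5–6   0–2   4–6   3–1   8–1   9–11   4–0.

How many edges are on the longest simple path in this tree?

9

Starting from 2, a farthest node is 3 at distance 9.
One longest path: 2–0–4–6–5–11–9–8–1–3.
So the diameter is 9.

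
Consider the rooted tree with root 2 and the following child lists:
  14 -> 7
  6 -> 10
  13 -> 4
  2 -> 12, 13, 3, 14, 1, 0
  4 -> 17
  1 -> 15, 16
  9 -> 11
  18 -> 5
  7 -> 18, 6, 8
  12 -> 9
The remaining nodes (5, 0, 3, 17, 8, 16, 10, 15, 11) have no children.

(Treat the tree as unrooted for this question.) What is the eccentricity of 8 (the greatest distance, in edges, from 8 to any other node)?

Distances from 8 peak at 6, attained at 11 (17 also at distance 6).
8–7–14–2–12–9–11

6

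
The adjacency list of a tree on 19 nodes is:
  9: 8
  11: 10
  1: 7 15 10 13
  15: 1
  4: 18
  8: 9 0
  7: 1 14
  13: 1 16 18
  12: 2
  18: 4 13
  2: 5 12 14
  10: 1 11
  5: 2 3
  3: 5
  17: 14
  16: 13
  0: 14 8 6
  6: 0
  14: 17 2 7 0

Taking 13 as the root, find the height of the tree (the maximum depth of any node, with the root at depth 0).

The longest root-to-leaf path is 13–1–7–14–0–8–9 (6 edges).

6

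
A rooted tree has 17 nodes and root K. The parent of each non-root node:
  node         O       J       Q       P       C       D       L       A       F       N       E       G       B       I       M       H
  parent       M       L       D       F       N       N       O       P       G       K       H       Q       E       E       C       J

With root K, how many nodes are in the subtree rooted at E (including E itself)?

E's subtree: {E, I, B}, size 3.

3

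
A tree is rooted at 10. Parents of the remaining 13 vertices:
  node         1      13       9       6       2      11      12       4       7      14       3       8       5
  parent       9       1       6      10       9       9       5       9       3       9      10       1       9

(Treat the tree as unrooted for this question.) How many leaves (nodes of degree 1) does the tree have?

8

Exactly 8 nodes have a single neighbour: 2, 4, 7, 8, 11, 12, 13, 14.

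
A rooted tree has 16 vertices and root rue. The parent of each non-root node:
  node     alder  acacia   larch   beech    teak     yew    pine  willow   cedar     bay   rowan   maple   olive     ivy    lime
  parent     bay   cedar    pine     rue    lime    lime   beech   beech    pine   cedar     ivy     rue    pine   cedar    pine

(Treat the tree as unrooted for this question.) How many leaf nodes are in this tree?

9

Exactly 9 nodes have a single neighbour: acacia, alder, larch, maple, olive, rowan, teak, willow, yew.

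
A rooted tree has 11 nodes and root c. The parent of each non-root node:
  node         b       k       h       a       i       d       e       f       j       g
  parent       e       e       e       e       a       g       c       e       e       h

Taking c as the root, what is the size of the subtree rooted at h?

Descendants of h (including itself): h, g, d. That's 3.

3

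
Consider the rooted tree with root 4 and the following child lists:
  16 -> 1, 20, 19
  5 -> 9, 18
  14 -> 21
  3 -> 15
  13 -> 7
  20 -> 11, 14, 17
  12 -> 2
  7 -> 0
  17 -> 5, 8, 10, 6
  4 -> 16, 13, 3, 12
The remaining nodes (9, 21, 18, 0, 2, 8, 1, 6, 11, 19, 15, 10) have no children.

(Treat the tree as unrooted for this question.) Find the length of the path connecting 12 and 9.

The path is 12 - 4 - 16 - 20 - 17 - 5 - 9, which has 6 edges.

6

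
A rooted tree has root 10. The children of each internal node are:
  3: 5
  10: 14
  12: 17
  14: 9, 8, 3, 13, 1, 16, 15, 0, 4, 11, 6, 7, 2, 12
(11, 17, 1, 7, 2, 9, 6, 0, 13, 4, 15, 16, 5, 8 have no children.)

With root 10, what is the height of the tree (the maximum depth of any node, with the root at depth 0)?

3

A deepest node is 17, reached by 10 → 14 → 12 → 17.
That path has 3 edges, so the height is 3.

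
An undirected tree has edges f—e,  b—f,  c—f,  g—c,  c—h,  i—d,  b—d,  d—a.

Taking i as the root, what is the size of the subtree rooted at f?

5

The subtree rooted at f contains: f, c, e, g, h — 5 nodes.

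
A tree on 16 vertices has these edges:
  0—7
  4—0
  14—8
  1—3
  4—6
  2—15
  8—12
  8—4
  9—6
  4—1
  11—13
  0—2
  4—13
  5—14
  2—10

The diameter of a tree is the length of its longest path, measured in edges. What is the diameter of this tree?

6

Starting from 15, a farthest node is 5 at distance 6.
One longest path: 15 - 2 - 0 - 4 - 8 - 14 - 5.
So the diameter is 6.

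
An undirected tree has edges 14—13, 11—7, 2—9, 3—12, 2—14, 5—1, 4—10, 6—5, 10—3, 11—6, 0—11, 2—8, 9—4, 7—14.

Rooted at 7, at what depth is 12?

Climbing from 12 to the root: 12 → 3 → 10 → 4 → 9 → 2 → 14 → 7. That's 7 steps.

7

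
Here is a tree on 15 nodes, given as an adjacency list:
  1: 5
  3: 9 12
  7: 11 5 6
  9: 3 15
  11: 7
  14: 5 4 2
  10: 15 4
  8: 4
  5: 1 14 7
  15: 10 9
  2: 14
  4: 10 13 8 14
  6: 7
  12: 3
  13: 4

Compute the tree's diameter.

9

BFS from 12 reaches 6 last, at distance 9; BFS from 6 confirms no node is farther.
Path: 12-3-9-15-10-4-14-5-7-6.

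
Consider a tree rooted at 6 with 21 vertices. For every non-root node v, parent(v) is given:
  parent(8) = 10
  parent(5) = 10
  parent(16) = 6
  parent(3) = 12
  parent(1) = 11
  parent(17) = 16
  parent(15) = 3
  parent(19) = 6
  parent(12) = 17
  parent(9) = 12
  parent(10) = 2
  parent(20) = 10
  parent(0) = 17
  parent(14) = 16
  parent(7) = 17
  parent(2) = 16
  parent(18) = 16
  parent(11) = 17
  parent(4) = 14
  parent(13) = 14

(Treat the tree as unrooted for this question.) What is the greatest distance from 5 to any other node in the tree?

Distances from 5 peak at 7, attained at 15.
5 – 10 – 2 – 16 – 17 – 12 – 3 – 15

7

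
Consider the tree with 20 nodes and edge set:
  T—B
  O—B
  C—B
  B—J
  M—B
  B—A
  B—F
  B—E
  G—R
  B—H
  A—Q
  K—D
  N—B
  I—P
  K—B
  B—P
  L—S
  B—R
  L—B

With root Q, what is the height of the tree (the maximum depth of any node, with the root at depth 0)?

4

A deepest node is I, reached by Q-A-B-P-I.
That path has 4 edges, so the height is 4.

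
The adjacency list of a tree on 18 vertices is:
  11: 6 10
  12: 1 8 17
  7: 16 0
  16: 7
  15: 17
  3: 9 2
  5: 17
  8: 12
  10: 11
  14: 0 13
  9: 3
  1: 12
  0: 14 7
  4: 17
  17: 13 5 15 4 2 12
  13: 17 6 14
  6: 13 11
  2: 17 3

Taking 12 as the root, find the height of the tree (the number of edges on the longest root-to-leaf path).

16 sits deepest: 12 – 17 – 13 – 14 – 0 – 7 – 16 — 6 edges from the root.

6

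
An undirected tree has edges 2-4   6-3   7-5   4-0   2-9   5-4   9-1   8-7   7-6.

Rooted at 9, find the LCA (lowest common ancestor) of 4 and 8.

4

4's ancestor chain is 4, 2, 9 and 8's is 8, 7, 5, 4, 2, 9; they first meet at 4.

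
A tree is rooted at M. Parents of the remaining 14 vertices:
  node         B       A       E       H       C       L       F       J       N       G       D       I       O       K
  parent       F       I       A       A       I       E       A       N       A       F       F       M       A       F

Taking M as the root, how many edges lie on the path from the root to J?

4

Path from M to J: M–I–A–N–J, which has 4 edges.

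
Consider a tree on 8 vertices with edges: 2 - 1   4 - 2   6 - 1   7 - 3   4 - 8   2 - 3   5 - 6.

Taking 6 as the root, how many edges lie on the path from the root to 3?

Climbing from 3 to the root: 3–2–1–6. That's 3 steps.

3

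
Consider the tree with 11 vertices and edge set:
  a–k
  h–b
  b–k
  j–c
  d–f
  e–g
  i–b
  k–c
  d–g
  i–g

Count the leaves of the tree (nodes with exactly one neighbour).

5

The leaves are a, e, f, h, j.
That is 5 leaves.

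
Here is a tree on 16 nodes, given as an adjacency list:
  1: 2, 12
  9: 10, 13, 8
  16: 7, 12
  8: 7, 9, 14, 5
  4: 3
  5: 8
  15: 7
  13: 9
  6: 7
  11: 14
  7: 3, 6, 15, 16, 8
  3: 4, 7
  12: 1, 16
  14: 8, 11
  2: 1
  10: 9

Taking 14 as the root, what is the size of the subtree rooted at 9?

3

9's subtree: {9, 10, 13}, size 3.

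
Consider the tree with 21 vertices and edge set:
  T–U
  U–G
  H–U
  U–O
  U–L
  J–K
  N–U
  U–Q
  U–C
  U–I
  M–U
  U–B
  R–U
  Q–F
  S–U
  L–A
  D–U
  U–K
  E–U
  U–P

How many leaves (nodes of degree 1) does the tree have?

Exactly 17 nodes have a single neighbour: A, B, C, D, E, F, G, H, I, J, M, N, O, P, R, S, T.

17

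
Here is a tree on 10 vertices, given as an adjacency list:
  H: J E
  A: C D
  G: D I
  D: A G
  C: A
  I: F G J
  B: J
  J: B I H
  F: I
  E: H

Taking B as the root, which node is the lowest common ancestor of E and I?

Ancestors of E (toward the root): E, H, J, B.
Ancestors of I: I, J, B.
The deepest node appearing in both lists is J.

J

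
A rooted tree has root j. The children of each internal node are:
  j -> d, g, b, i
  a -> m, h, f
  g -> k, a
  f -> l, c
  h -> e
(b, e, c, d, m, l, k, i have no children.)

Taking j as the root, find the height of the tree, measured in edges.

4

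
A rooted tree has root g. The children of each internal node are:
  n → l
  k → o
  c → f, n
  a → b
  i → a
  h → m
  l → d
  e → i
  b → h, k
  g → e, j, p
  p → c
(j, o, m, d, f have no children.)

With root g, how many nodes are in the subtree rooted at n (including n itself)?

n's subtree: {n, l, d}, size 3.

3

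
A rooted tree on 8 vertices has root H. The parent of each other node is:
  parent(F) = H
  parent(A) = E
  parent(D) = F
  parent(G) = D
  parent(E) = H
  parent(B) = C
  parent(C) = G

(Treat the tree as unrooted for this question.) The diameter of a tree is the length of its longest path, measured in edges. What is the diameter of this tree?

7

BFS from B reaches A last, at distance 7; BFS from A confirms no node is farther.
Path: B–C–G–D–F–H–E–A.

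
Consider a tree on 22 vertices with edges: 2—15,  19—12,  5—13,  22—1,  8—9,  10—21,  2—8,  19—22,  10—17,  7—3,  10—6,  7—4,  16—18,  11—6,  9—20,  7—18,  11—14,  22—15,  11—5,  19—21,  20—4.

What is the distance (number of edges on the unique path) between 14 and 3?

Walking from 14: 14 - 11 - 6 - 10 - 21 - 19 - 22 - 15 - 2 - 8 - 9 - 20 - 4 - 7 - 3. Length 14.

14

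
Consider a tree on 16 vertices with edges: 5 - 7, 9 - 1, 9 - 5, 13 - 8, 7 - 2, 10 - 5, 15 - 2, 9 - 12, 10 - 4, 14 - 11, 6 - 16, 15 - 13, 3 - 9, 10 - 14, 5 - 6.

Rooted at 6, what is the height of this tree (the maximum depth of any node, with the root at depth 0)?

6

8 sits deepest: 6-5-7-2-15-13-8 — 6 edges from the root.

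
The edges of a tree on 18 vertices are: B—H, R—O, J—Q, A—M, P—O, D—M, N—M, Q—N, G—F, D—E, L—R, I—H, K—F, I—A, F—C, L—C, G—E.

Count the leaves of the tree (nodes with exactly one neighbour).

4

Exactly 4 nodes have a single neighbour: B, J, K, P.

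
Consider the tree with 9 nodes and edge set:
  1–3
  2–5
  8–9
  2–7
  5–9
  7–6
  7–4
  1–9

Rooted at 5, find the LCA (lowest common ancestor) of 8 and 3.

9

Path 8→root: 8 9 5; path 3→root: 3 1 9 5.
First common node: 9.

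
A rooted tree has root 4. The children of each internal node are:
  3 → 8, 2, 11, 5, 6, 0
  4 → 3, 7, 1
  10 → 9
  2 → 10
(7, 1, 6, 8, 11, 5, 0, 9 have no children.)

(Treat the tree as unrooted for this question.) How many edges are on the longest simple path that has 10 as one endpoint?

4

A farthest node from 10 is 7 (1 also at distance 4).
The path 10–2–3–4–7 has 4 edges.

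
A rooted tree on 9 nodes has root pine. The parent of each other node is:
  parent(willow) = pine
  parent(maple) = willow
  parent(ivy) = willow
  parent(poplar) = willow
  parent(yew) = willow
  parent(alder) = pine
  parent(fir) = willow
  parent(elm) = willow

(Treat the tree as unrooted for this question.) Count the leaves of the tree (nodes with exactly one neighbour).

Exactly 7 nodes have a single neighbour: alder, elm, fir, ivy, maple, poplar, yew.

7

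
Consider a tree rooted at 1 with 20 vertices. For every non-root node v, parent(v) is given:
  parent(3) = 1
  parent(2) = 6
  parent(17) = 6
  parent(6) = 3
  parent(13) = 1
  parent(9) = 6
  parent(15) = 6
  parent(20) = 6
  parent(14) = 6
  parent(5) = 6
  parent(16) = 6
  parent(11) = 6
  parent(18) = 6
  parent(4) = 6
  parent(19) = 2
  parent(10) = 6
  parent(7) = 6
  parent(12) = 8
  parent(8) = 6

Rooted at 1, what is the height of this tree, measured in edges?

4

19 sits deepest: 1 → 3 → 6 → 2 → 19 — 4 edges from the root.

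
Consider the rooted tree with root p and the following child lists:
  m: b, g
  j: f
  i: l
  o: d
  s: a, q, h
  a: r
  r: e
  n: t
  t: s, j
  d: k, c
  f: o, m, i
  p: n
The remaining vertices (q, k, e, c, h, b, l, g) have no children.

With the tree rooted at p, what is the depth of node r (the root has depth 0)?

Path from p to r: p–n–t–s–a–r, which has 5 edges.

5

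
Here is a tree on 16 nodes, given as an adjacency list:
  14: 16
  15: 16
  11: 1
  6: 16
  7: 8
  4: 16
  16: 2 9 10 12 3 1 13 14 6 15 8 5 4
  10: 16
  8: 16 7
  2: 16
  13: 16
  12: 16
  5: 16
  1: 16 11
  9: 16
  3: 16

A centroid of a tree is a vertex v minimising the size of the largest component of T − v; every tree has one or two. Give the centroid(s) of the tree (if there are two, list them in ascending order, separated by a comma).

Removing 16 splits the tree into components of sizes 2, 2, 1, 1, 1, 1, 1, 1, 1, 1, 1, 1, 1; the largest is 2 ≤ ⌊16/2⌋ = 8.
No neighbour of 16 does as well, so 16 is the unique centroid.

16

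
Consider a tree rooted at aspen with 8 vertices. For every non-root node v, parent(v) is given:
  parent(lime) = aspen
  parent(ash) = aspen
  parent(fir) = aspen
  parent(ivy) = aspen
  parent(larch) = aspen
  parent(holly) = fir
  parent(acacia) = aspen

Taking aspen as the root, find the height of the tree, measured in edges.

holly sits deepest: aspen → fir → holly — 2 edges from the root.

2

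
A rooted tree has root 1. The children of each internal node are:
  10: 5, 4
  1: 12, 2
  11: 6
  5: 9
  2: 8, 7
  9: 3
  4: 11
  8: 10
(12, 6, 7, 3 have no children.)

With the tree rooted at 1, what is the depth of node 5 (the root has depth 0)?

4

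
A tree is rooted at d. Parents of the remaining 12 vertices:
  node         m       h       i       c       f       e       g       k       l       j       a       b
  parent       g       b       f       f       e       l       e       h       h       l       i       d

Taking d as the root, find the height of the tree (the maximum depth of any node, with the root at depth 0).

a sits deepest: d-b-h-l-e-f-i-a — 7 edges from the root.

7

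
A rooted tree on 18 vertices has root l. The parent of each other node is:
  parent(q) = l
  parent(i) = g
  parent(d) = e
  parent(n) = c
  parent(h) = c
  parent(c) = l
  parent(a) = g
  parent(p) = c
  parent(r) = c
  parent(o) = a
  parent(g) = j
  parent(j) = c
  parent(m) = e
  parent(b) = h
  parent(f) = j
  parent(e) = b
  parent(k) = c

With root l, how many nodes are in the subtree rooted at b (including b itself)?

b's subtree: {b, e, d, m}, size 4.

4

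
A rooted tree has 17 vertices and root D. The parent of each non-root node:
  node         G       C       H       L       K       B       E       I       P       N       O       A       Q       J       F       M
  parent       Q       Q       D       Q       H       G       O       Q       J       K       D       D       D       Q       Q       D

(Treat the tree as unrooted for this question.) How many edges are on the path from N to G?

5

N - K - H - D - Q - G: 5 edges.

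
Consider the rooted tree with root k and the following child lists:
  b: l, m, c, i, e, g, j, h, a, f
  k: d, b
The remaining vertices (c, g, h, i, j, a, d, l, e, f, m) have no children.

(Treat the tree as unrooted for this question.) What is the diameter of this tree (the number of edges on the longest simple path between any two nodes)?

BFS from d reaches h last, at distance 3; BFS from h confirms no node is farther.
Path: d - k - b - h.

3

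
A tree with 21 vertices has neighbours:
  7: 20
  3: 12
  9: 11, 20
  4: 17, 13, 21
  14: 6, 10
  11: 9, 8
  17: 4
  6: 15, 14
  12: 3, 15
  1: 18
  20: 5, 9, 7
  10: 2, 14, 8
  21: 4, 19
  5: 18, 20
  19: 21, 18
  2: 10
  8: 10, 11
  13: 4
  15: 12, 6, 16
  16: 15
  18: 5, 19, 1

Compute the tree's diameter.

15

Starting from 3, a farthest node is 13 at distance 15.
One longest path: 3 – 12 – 15 – 6 – 14 – 10 – 8 – 11 – 9 – 20 – 5 – 18 – 19 – 21 – 4 – 13.
So the diameter is 15.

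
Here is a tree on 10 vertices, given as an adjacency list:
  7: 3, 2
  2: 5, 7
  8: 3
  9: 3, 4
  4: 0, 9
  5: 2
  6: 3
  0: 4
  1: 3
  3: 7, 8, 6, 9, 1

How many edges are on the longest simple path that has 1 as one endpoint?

A farthest node from 1 is 5 (0 also at distance 4).
The path 1-3-7-2-5 has 4 edges.

4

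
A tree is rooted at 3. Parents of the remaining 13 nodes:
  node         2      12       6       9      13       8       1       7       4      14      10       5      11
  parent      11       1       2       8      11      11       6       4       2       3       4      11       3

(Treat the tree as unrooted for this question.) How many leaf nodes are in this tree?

7

Exactly 7 nodes have a single neighbour: 5, 7, 9, 10, 12, 13, 14.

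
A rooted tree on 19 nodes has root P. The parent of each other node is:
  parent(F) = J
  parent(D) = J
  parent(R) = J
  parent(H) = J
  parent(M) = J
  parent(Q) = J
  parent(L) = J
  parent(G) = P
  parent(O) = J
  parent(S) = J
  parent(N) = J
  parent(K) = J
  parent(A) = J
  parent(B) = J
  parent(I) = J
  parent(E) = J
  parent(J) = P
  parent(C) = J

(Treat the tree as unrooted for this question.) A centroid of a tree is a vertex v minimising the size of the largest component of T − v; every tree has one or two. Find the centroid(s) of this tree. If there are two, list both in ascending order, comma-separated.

Removing J splits the tree into components of sizes 2, 1, 1, 1, 1, 1, 1, 1, 1, 1, 1, 1, 1, 1, 1, 1, 1; the largest is 2 ≤ ⌊19/2⌋ = 9.
Every other node leaves some component of size > 9, so the centroid is unique.

J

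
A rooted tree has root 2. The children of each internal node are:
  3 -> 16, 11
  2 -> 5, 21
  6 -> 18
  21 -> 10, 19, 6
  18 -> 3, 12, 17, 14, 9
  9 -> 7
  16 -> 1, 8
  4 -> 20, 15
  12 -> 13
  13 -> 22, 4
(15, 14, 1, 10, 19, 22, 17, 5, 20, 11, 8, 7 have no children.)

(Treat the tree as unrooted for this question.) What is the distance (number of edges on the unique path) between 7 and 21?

The path is 7–9–18–6–21, which has 4 edges.

4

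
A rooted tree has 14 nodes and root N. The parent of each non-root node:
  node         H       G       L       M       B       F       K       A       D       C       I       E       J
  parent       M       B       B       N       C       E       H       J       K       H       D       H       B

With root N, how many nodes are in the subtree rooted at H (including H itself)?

The subtree rooted at H contains: H, C, K, E, B, D, F, G, J, L, I, A — 12 nodes.

12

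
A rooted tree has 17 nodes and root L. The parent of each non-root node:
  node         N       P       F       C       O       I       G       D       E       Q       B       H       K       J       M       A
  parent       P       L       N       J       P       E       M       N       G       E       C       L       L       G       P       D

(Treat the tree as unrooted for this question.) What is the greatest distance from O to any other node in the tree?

6

The node farthest from O is B, via O–P–M–G–J–C–B — 6 edges.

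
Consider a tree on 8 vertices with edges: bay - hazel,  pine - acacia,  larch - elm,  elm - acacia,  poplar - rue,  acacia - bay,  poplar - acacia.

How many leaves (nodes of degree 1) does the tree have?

4

The leaves are hazel, larch, pine, rue.
That is 4 leaves.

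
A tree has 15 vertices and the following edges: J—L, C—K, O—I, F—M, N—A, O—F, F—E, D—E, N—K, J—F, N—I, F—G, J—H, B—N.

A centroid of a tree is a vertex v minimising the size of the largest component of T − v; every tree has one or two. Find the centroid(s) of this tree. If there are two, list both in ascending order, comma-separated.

F

Delete F: the remaining components have sizes 7, 3, 2, 1, 1. Max 7 ≤ 7, so F is a centroid.
No neighbour of F does as well, so F is the unique centroid.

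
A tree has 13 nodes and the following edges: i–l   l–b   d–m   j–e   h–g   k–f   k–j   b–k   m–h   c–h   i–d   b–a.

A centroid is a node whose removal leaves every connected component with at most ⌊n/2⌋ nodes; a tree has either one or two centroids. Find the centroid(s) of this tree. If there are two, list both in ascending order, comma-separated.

Delete l: the remaining components have sizes 6, 6. Max 6 ≤ 6, so l is a centroid.
No neighbour of l does as well, so l is the unique centroid.

l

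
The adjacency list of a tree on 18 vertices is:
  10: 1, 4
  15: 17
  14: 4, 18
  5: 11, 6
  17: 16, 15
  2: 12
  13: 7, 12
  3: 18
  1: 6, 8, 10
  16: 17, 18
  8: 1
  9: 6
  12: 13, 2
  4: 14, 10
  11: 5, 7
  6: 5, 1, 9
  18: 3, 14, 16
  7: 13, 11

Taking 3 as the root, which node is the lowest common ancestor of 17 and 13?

Path 17→root: 17 16 18 3; path 13→root: 13 7 11 5 6 1 10 4 14 18 3.
First common node: 18.

18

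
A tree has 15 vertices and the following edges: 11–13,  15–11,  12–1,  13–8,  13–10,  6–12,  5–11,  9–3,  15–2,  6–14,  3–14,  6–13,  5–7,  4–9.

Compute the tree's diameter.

8

BFS from 4 reaches 7 last, at distance 8; BFS from 7 confirms no node is farther.
Path: 4 – 9 – 3 – 14 – 6 – 13 – 11 – 5 – 7.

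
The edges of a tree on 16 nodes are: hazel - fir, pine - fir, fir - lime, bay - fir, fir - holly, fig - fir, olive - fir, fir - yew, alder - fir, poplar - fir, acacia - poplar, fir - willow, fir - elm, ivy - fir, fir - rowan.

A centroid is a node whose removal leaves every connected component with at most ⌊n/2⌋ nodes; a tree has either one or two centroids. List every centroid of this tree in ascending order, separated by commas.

fir

Delete fir: the remaining components have sizes 2, 1, 1, 1, 1, 1, 1, 1, 1, 1, 1, 1, 1, 1. Max 2 ≤ 8, so fir is a centroid.
Every other node leaves some component of size > 8, so the centroid is unique.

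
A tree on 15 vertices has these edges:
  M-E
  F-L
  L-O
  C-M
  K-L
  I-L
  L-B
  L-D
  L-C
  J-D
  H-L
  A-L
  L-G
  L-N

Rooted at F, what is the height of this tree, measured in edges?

4

The longest root-to-leaf path is F–L–C–M–E (4 edges).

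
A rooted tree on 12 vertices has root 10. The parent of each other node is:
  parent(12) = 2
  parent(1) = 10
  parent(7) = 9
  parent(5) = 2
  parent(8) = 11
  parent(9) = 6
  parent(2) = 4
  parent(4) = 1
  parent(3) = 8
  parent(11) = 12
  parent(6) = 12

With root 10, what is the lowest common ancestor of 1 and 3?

1

Ancestors of 1 (toward the root): 1, 10.
Ancestors of 3: 3, 8, 11, 12, 2, 4, 1, 10.
The deepest node appearing in both lists is 1.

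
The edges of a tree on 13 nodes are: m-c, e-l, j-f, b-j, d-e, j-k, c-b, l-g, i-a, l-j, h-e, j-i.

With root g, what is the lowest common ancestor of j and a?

Ancestors of j (toward the root): j, l, g.
Ancestors of a: a, i, j, l, g.
The deepest node appearing in both lists is j.

j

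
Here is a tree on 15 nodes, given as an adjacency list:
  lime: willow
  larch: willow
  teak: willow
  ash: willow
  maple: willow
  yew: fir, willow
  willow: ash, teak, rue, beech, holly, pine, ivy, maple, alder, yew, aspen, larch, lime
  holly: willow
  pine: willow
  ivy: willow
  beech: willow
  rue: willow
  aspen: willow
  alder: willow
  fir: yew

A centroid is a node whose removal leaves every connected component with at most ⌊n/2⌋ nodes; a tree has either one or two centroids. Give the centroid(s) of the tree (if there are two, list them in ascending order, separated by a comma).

willow

Delete willow: the remaining components have sizes 2, 1, 1, 1, 1, 1, 1, 1, 1, 1, 1, 1, 1. Max 2 ≤ 7, so willow is a centroid.
No neighbour of willow does as well, so willow is the unique centroid.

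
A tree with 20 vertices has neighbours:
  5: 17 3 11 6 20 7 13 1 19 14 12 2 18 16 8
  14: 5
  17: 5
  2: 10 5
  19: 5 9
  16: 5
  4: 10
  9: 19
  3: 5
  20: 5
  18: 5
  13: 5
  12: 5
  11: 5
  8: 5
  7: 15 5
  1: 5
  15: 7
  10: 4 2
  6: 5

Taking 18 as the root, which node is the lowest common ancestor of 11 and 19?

5

Ancestors of 11 (toward the root): 11, 5, 18.
Ancestors of 19: 19, 5, 18.
The deepest node appearing in both lists is 5.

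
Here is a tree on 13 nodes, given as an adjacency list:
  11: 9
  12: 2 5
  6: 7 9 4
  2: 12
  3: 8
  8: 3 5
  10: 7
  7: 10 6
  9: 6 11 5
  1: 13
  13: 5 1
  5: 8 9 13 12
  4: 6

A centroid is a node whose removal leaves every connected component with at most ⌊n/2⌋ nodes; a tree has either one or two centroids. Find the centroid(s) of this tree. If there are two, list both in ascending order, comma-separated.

Removing 5 splits the tree into components of sizes 6, 2, 2, 2; the largest is 6 ≤ ⌊13/2⌋ = 6.
Every other node leaves some component of size > 6, so the centroid is unique.

5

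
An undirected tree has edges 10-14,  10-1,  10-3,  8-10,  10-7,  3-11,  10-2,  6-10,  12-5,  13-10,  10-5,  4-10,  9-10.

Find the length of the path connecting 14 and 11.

14–10–3–11: 3 edges.

3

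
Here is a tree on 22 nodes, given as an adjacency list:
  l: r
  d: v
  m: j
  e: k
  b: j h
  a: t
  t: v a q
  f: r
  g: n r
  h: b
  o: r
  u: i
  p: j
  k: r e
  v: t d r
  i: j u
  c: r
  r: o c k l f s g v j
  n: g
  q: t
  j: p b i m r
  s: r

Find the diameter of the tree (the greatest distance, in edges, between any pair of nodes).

Starting from q, a farthest node is h at distance 6.
One longest path: q – t – v – r – j – b – h.
So the diameter is 6.

6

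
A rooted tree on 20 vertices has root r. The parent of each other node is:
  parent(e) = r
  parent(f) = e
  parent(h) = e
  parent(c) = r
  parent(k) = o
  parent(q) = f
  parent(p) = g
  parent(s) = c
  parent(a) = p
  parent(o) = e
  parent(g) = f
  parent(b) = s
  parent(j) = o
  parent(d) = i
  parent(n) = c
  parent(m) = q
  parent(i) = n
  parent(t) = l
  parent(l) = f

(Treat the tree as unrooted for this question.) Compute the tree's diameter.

9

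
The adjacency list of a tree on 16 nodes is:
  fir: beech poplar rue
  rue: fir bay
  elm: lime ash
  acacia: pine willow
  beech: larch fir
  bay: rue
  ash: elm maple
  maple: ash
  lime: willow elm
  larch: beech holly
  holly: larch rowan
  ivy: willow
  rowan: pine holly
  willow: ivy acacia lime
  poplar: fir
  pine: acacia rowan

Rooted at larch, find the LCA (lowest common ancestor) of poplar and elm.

Path poplar→root: poplar fir beech larch; path elm→root: elm lime willow acacia pine rowan holly larch.
First common node: larch.

larch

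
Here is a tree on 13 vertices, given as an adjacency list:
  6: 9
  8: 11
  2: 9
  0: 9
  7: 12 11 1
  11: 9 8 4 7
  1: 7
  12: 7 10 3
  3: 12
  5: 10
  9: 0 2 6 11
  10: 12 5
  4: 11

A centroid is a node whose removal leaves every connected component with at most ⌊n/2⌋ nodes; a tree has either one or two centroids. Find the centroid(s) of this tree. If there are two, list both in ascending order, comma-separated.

11

Delete 11: the remaining components have sizes 6, 4, 1, 1. Max 6 ≤ 6, so 11 is a centroid.
No neighbour of 11 does as well, so 11 is the unique centroid.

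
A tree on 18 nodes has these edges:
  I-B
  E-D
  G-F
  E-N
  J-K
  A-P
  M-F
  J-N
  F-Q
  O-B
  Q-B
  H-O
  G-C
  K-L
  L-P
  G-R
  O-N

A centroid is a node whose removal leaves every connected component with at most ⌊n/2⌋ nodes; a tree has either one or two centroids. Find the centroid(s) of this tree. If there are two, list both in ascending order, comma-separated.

Removing O splits the tree into components of sizes 8, 8, 1; the largest is 8 ≤ ⌊18/2⌋ = 9.
Every other node leaves some component of size > 9, so the centroid is unique.

O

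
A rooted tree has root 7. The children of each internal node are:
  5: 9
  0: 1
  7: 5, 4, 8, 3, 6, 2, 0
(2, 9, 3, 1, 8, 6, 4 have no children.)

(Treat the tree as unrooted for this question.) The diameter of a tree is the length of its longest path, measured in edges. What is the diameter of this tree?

4

BFS from 9 reaches 1 last, at distance 4; BFS from 1 confirms no node is farther.
Path: 9 – 5 – 7 – 0 – 1.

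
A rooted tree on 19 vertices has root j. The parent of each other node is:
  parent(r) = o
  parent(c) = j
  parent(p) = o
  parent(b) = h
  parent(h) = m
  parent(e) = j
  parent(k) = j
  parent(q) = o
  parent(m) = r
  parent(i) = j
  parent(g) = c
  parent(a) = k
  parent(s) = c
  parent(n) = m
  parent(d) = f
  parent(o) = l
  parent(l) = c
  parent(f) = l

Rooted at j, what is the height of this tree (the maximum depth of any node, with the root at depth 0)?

7

A deepest node is b, reached by j-c-l-o-r-m-h-b.
That path has 7 edges, so the height is 7.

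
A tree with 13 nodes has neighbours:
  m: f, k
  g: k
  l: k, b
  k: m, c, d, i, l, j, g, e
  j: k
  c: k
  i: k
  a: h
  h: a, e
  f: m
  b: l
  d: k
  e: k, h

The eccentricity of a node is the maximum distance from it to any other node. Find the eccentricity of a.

Distances from a peak at 5, attained at b (f also at distance 5).
a – h – e – k – l – b

5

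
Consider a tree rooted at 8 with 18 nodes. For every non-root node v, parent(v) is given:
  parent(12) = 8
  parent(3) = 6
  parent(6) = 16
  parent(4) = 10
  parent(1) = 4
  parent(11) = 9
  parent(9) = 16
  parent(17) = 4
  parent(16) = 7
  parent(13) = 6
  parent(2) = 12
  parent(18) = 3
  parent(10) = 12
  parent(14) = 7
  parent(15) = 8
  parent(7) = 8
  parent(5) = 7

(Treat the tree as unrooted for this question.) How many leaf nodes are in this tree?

Exactly 9 nodes have a single neighbour: 1, 2, 5, 11, 13, 14, 15, 17, 18.

9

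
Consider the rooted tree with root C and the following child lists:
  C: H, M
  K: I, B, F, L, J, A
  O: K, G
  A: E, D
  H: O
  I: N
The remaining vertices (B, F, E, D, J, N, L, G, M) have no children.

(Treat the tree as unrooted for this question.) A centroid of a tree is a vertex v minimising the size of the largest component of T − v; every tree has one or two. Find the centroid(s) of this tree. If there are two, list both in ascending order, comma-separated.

If K is removed the pieces have sizes 5, 3, 2, 1, 1, 1, 1, all ≤ ⌊15/2⌋ = 7.
No neighbour of K does as well, so K is the unique centroid.

K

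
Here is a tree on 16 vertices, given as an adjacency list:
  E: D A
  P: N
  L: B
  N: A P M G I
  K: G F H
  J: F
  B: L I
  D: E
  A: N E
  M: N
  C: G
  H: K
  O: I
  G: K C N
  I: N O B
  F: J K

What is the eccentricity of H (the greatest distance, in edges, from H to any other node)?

6

Distances from H peak at 6, attained at D (L also at distance 6).
H – K – G – N – A – E – D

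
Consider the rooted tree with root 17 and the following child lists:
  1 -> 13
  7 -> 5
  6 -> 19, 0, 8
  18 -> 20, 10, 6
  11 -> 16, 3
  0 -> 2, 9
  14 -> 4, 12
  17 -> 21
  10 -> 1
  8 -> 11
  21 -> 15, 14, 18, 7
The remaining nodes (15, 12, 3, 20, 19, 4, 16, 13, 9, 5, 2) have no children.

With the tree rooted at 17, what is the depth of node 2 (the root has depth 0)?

17–21–18–6–0–2 — 5 edges.

5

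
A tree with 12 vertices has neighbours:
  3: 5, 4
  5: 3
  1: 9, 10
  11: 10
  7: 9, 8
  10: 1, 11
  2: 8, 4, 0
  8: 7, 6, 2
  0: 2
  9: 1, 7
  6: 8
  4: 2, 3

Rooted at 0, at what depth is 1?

5

Path from 0 to 1: 0–2–8–7–9–1, which has 5 edges.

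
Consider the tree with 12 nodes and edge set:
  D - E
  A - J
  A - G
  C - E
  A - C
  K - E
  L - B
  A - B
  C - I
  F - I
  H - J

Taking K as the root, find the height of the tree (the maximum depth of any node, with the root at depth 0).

5

H sits deepest: K → E → C → A → J → H — 5 edges from the root.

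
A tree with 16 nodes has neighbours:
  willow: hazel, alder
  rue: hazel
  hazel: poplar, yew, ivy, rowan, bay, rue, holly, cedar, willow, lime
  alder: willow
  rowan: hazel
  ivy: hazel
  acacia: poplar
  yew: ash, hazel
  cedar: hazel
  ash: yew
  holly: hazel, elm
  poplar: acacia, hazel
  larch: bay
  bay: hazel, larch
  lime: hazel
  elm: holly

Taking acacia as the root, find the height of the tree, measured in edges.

4

The longest root-to-leaf path is acacia → poplar → hazel → holly → elm (4 edges).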